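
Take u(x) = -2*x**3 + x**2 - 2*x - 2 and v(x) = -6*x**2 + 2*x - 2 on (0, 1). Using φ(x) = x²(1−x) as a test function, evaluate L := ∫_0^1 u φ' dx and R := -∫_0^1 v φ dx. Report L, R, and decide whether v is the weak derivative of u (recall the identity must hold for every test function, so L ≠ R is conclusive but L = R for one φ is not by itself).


LHS = 4/15, RHS = 4/15. Yes, v = u' weakly.

u(x) = -2*x**3 + x**2 - 2*x - 2, classical derivative u'(x) = -6*x**2 + 2*x - 2.
φ(x) = x²(1−x), so φ'(x) = x*(2 - 3*x).
Note φ(0) = φ(1) = 0, so the boundary term u·φ vanishes.
LHS = ∫_0^1 u(x) φ'(x) dx = ∫_0^1 (6*x^5 - 7*x^4 + 8*x^3 + 2*x^2 - 4*x) dx. Term by term:
  ∫_0^1 6*x^5 dx = 1;  ∫_0^1 -7*x^4 dx = -7/5;  ∫_0^1 8*x^3 dx = 2;
  ∫_0^1 2*x^2 dx = 2/3;  ∫_0^1 -4*x dx = -2.
Sum: 1 − 7/5 + 2 + 2/3 − 2 = 4/15.
So LHS = 4/15.
∫_0^1 v(x) φ(x) dx = ∫_0^1 (6*x^5 - 8*x^4 + 4*x^3 - 2*x^2) dx. Term by term:
  ∫_0^1 6*x^5 dx = 1;  ∫_0^1 -8*x^4 dx = -8/5;  ∫_0^1 4*x^3 dx = 1;
  ∫_0^1 -2*x^2 dx = -2/3.
Sum: 1 − 8/5 + 1 − 2/3 = -4/15.
So RHS = -∫_0^1 v(x) φ(x) dx = 4/15.
LHS = RHS, so the identity holds for this test φ.
Moreover u is smooth here and v(x) = u'(x) = -6*x**2 + 2*x - 2 pointwise, so the identity holds for every test function. Hence v is the weak derivative of u.


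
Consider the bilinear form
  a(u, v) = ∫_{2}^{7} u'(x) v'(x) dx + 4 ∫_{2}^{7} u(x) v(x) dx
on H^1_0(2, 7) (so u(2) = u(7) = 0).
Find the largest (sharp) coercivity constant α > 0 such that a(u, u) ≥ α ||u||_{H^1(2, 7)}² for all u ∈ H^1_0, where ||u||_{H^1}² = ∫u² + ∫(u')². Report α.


α = 1

Coercivity of a(·,·) on H^1_0(2, 7) means a(u, u) ≥ α ||u||_{H^1}² for every u ∈ H^1_0.
The interval has length L = 5, and Poincaré/coercivity depend only on L. Here a(u, u) = ∫(u')² + (4)·∫u².
Here c = 4 ≥ 1, so a(u,u) = ∫(u')² + c∫u² ≥ ∫(u')² + ∫u² = ||u||_{H^1}², i.e. α = 1 works. No larger α is possible: a(u,u) ≥ α||u||_{H^1}² means (1−α)∫(u')² ≥ (α−c)∫u², and for the modes u_n = sin(nπ(x−x₀)/L) (x₀ the left endpoint) one has ∫u_n²/∫(u_n')² = (L/(nπ))² → 0, so a(u_n,u_n)/||u_n||_{H^1}² → 1. Hence the optimal constant is α = 1.
Therefore α = 1.


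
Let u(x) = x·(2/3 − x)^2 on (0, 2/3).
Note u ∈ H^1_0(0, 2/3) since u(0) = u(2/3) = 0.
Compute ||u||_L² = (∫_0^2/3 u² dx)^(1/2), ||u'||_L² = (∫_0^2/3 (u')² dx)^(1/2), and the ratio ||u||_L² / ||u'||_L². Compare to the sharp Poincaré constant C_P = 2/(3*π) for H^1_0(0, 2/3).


||u||_L² / ||u'||_L² = sqrt(14)/21 < C_P = 2/(3*π).

u(x) = x·(2/3 − x)^2, so u'(x) = (3*x - 2)*(9*x - 2)/9.
u(x) = x·(2/3 − x)^2 vanishes at x = 0 and x = 2/3, so u ∈ H^1_0(0, 2/3). Differentiate via the product rule and integrate the resulting polynomials term by term.
  ∫_0^2/3 u² dx = ∫_0^2/3 (x^6 - 8*x^5/3 + 8*x^4/3 - 32*x^3/27 + 16*x^2/81) dx. Term by term:
    ∫_0^2/3 x^6 dx = 128/15309;  ∫_0^2/3 -8*x^5/3 dx = -256/6561;  ∫_0^2/3 8*x^4/3 dx = 256/3645;
    ∫_0^2/3 -32*x^3/27 dx = -128/2187;  ∫_0^2/3 16*x^2/81 dx = 128/6561.
  Sum: 128/15309 − 256/6561 + 256/3645 − 128/2187 + 128/6561 = 128/229635.
  ∫_0^2/3 (u')² dx = ∫_0^2/3 (9*x^4 - 16*x^3 + 88*x^2/9 - 64*x/27 + 16/81) dx. Term by term:
    ∫_0^2/3 9*x^4 dx = 32/135;  ∫_0^2/3 -16*x^3 dx = -64/81;  ∫_0^2/3 88*x^2/9 dx = 704/729;
    ∫_0^2/3 -64*x/27 dx = -128/243;  ∫_0^2/3 16/81 dx = 32/243.
  Sum: 32/135 − 64/81 + 704/729 − 128/243 + 32/243 = 64/3645.
∫_0^2/3 u² dx = 128/229635, so ||u||_L² = 8*sqrt(70)/2835.
∫_0^2/3 (u')² dx = 64/3645, so ||u'||_L² = 8*sqrt(5)/135.
Ratio ||u||_L² / ||u'||_L² = sqrt(14)/21.
Sharp Poincaré constant on H^1_0(0, 2/3) is C_P = L/π = 2/(3*π), achieved by sin(3*π/2·x).
A polynomial bump cannot attain the sharp Poincaré constant (only the first sine eigenfunction does), so the ratio is strictly less than C_P, consistent with ||u||_L² ≤ C_P ||u'||_L².


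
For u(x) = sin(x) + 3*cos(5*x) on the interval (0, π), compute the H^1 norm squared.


||u||_{H^1(0,π)}^2 = 118*π

u'(x) = -15*sin(5*x) + cos(x).
Expand u² and (u')² and integrate term by term on (0, π), using: for integers n ≥ 1, ∫_0^π sin²(nx) dx = ∫_0^π cos²(nx) dx = π/2; for n ≠ n', ∫_0^π sin(nx)sin(n'x) dx = ∫_0^π cos(nx)cos(n'x) dx = 0; and by product-to-sum, ∫_0^π sin(nx)cos(n'x) dx = ½∫_0^π [sin((n+n')x) + sin((n−n')x)] dx, which is 0 when n+n' is even and 2n/(n²−n'²) when n+n' is odd (it need not vanish on (0, π)).
  u² squared terms: (3)²·∫cos(5x)² dx = 9·π/2 = 9*π/2;  (1)²·∫sin(x)² dx = 1·π/2 = π/2.
  u² cross terms: 2·(3)·(1)·∫cos(5x)·sin(x) dx = 6·(0) = 0.
  So ∫_0^π u² dx = 9*π/2 + π/2 + 0 = 5*π.
  (u')² squared terms: (-15)²·∫sin(5x)² dx = 225·π/2 = 225*π/2;  (1)²·∫cos(x)² dx = 1·π/2 = π/2.
  (u')² cross terms: 2·(-15)·(1)·∫sin(5x)·cos(x) dx = -30·(0) = 0.
  So ∫_0^π (u')² dx = 225*π/2 + π/2 + 0 = 113*π.
||u||_{H^1}^2 = (5*π) + (113*π) = 118*π.


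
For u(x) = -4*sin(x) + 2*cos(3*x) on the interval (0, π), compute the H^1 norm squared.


||u||_{H^1(0,π)}^2 = 36*π

u'(x) = -6*sin(3*x) - 4*cos(x).
Expand u² and (u')² and integrate term by term on (0, π), using: for integers n ≥ 1, ∫_0^π sin²(nx) dx = ∫_0^π cos²(nx) dx = π/2; for n ≠ n', ∫_0^π sin(nx)sin(n'x) dx = ∫_0^π cos(nx)cos(n'x) dx = 0; and by product-to-sum, ∫_0^π sin(nx)cos(n'x) dx = ½∫_0^π [sin((n+n')x) + sin((n−n')x)] dx, which is 0 when n+n' is even and 2n/(n²−n'²) when n+n' is odd (it need not vanish on (0, π)).
  u² squared terms: (-4)²·∫sin(x)² dx = 16·π/2 = 8*π;  (2)²·∫cos(3x)² dx = 4·π/2 = 2*π.
  u² cross terms: 2·(-4)·(2)·∫sin(x)·cos(3x) dx = -16·(0) = 0.
  So ∫_0^π u² dx = 8*π + 2*π + 0 = 10*π.
  (u')² squared terms: (-6)²·∫sin(3x)² dx = 36·π/2 = 18*π;  (-4)²·∫cos(x)² dx = 16·π/2 = 8*π.
  (u')² cross terms: 2·(-6)·(-4)·∫sin(3x)·cos(x) dx = 48·(0) = 0.
  So ∫_0^π (u')² dx = 18*π + 8*π + 0 = 26*π.
||u||_{H^1}^2 = (10*π) + (26*π) = 36*π.


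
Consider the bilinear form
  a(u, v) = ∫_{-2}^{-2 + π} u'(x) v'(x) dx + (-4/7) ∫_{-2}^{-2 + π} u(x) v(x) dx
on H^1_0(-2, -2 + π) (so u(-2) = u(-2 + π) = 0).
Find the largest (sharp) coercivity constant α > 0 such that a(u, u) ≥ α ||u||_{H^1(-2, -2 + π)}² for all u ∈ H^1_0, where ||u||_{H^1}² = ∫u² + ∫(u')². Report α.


α = 3/14

Coercivity of a(·,·) on H^1_0(-2, -2 + π) means a(u, u) ≥ α ||u||_{H^1}² for every u ∈ H^1_0.
The interval has length L = π, and Poincaré/coercivity depend only on L. Here a(u, u) = ∫(u')² + (-4/7)·∫u².
Here c = -4/7 < 0 with |c| < (π/L)² = 1, so coercivity still holds. The condition a(u,u) ≥ α||u||_{H^1}² reads (1−α)∫(u')² ≥ (α−c)∫u². Any admissible α is ≤ 1 (rapidly oscillating u have ∫u²/∫(u')² → 0), and α = 1 would force 0 ≥ (1−c)∫u², impossible since c < 1; so 1−α > 0. By the sharp Poincaré inequality on H^1_0 of an interval of length L, ∫(u')² ≥ (π/L)²∫u² with equality for the first sine mode sin(π(x−x₀)/L) (x₀ the left endpoint), so the inequality holds for all u iff (1−α)(π/L)² ≥ α − c, i.e. α ≤ ((π/L)² + c)/((π/L)² + 1) = (1 + c(L/π)²)/(1 + (L/π)²). (Direct route, valid since c ≤ 0: Poincaré gives c∫u² ≥ c(L/π)²∫(u')², so a(u,u) ≥ (1 + c(L/π)²)∫(u')², while ||u||_{H^1}² ≤ (1 + (L/π)²)∫(u')²; dividing yields the same α.) With (π/L)² = 1 and c = -4/7, the largest admissible constant is α = ((π/L)² + c)/((π/L)² + 1).
Simplifying, α = 3/14.


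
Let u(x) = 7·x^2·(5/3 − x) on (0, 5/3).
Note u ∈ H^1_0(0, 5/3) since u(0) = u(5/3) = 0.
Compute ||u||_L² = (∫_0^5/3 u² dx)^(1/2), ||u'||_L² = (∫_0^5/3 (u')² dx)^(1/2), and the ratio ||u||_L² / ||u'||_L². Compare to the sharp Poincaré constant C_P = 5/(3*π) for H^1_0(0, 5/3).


||u||_L² / ||u'||_L² = 5*sqrt(14)/42 < C_P = 5/(3*π).

u(x) = 7·x^2·(5/3 − x), so u'(x) = 7*x*(10 - 9*x)/3.
u(x) = 7·x^2·(5/3 − x) vanishes at x = 0 and x = 5/3, so u ∈ H^1_0(0, 5/3). Differentiate via the product rule and integrate the resulting polynomials term by term.
  ∫_0^5/3 u² dx = ∫_0^5/3 (49*x^6 - 490*x^5/3 + 1225*x^4/9) dx. Term by term:
    ∫_0^5/3 49*x^6 dx = 546875/2187;  ∫_0^5/3 -490*x^5/3 dx = -3828125/6561;  ∫_0^5/3 1225*x^4/9 dx = 765625/2187.
  Sum: 546875/2187 − 3828125/6561 + 765625/2187 = 109375/6561.
  ∫_0^5/3 (u')² dx = ∫_0^5/3 (441*x^4 - 980*x^3 + 4900*x^2/9) dx. Term by term:
    ∫_0^5/3 441*x^4 dx = 30625/27;  ∫_0^5/3 -980*x^3 dx = -153125/81;  ∫_0^5/3 4900*x^2/9 dx = 612500/729.
  Sum: 30625/27 − 153125/81 + 612500/729 = 61250/729.
∫_0^5/3 u² dx = 109375/6561, so ||u||_L² = 125*sqrt(7)/81.
∫_0^5/3 (u')² dx = 61250/729, so ||u'||_L² = 175*sqrt(2)/27.
Ratio ||u||_L² / ||u'||_L² = 5*sqrt(14)/42.
Sharp Poincaré constant on H^1_0(0, 5/3) is C_P = L/π = 5/(3*π), achieved by sin(3*π/5·x).
A polynomial bump cannot attain the sharp Poincaré constant (only the first sine eigenfunction does), so the ratio is strictly less than C_P, consistent with ||u||_L² ≤ C_P ||u'||_L².


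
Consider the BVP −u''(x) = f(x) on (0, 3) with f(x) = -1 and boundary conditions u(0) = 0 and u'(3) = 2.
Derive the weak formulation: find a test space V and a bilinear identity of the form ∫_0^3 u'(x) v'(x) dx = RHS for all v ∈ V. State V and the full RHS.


V = {v ∈ H^1(0, 3) : v(0) = 0} (test functions vanish at x = 0 where u is specified); weak form: ∫_0^3 u'v' dx = ∫_0^3 (-1) v dx + 2·v(3) for all v ∈ V.

Multiply both sides by a test function v and integrate from 0 to 3:
  ∫_0^3 −u''(x) v(x) dx = ∫_0^3 f(x) v(x) dx.
Integrate the LHS by parts once:
  ∫_0^3 −u'' v dx = −[u'(x) v(x)]_0^3 + ∫_0^3 u'(x) v'(x) dx.
Thus ∫_0^3 u'(x) v'(x) dx = ∫_0^3 f(x) v(x) dx + [u'(x) v(x)]_0^3.
Choose V so that boundary terms are either known or forced to vanish.
Mixed BC: u(0) = 0 (Dirichlet) and u'(3) = 2 (Neumann). Define V = {v ∈ H^1(0, 3) : v(0) = 0}. Then [u' v]_0^3 = u'(3)·v(3) − u'(0)·0 = 2·v(3).
Weak formulation: find u (satisfying any essential BC) such that ∫_0^3 u'(x) v'(x) dx = ∫_0^3 f v dx + 2·v(3) for all v ∈ V (Dirichlet at 0 absorbed into V; Neumann datum at x = 3 contributes the boundary term).
Substituting f(x) = -1, the right-hand side is ∫_0^3 (-1) v dx + 2·v(3).


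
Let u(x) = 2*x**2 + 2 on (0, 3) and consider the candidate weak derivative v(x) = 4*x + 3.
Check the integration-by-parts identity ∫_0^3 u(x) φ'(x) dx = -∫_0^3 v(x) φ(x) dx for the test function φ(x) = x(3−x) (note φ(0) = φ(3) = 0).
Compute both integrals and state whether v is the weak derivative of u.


LHS = -27, RHS = -81/2. No, v is not the weak derivative of u.

u(x) = 2*x**2 + 2, classical derivative u'(x) = 4*x.
φ(x) = x(3−x), so φ'(x) = 3 - 2*x.
Note φ(0) = φ(3) = 0, so the boundary term u·φ vanishes.
LHS = ∫_0^3 u(x) φ'(x) dx = ∫_0^3 (-4*x^3 + 6*x^2 - 4*x + 6) dx. Term by term:
  ∫_0^3 -4*x^3 dx = -81;  ∫_0^3 6*x^2 dx = 54;  ∫_0^3 -4*x dx = -18;
  ∫_0^3 6 dx = 18.
Sum: -81 + 54 − 18 + 18 = -27.
So LHS = -27.
∫_0^3 v(x) φ(x) dx = ∫_0^3 (-4*x^3 + 9*x^2 + 9*x) dx. Term by term:
  ∫_0^3 -4*x^3 dx = -81;  ∫_0^3 9*x^2 dx = 81;  ∫_0^3 9*x dx = 81/2.
Sum: -81 + 81 + 81/2 = 81/2.
So RHS = -∫_0^3 v(x) φ(x) dx = -81/2.
LHS − RHS = 27/2 ≠ 0, so the identity fails.
(For a valid weak derivative the identity must hold for EVERY test function, in particular this one. The failure shows v is NOT the weak derivative of u.)
Correct weak derivative would be u'(x) = 4*x.


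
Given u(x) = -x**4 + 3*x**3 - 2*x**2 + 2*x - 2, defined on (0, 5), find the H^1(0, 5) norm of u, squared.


||u||_{H^1}^2 = 21973355/252

The H^1 norm (squared) on an interval (0, L) is
  ||u||_{H^1}^2 = ∫_0^L u(x)^2 dx + ∫_0^L u'(x)^2 dx.
Compute u'(x) = -4*x**3 + 9*x**2 - 4*x + 2.
Then u(x)^2 = x**8 - 6*x**7 + 13*x**6 - 16*x**5 + 20*x**4 - 20*x**3 + 12*x**2 - 8*x + 4 and u'(x)^2 = 16*x**6 - 72*x**5 + 113*x**4 - 88*x**3 + 52*x**2 - 16*x + 4.
Integrate each monomial from 0 to 5 using ∫_0^5 c·x^n dx = c·5^(n+1)/(n+1):
  ∫_0^5 u(x)^2 dx = ∫_0^5 (x^8 - 6*x^7 + 13*x^6 - 16*x^5 + 20*x^4 - 20*x^3 + 12*x^2 - 8*x + 4) dx. Term by term:
    ∫_0^5 x^8 dx = 1953125/9;  ∫_0^5 -6*x^7 dx = -1171875/4;  ∫_0^5 13*x^6 dx = 1015625/7;
    ∫_0^5 -16*x^5 dx = -125000/3;  ∫_0^5 20*x^4 dx = 12500;  ∫_0^5 -20*x^3 dx = -3125;
    ∫_0^5 12*x^2 dx = 500;  ∫_0^5 -8*x dx = -100;  ∫_0^5 4 dx = 20.
  Sum: 1953125/9 − 1171875/4 + 1015625/7 − 125000/3 + 12500 − 3125 + 500 − 100 + 20 = 9390215/252.
  ∫_0^5 u'(x)^2 dx = ∫_0^5 (16*x^6 - 72*x^5 + 113*x^4 - 88*x^3 + 52*x^2 - 16*x + 4) dx. Term by term:
    ∫_0^5 16*x^6 dx = 1250000/7;  ∫_0^5 -72*x^5 dx = -187500;  ∫_0^5 113*x^4 dx = 70625;
    ∫_0^5 -88*x^3 dx = -13750;  ∫_0^5 52*x^2 dx = 6500/3;  ∫_0^5 -16*x dx = -200;
    ∫_0^5 4 dx = 20.
  Sum: 1250000/7 − 187500 + 70625 − 13750 + 6500/3 − 200 + 20 = 1048595/21.
Adding: ||u||_{H^1}^2 = 9390215/252 + 1048595/21 = 21973355/252.


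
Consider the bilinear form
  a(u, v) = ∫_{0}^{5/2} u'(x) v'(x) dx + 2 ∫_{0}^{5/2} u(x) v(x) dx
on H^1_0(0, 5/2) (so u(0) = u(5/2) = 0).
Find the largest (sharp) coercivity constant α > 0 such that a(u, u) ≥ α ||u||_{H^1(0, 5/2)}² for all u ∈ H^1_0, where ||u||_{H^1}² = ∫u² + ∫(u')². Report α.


α = 1

Coercivity of a(·,·) on H^1_0(0, 5/2) means a(u, u) ≥ α ||u||_{H^1}² for every u ∈ H^1_0.
The interval has length L = 5/2, and Poincaré/coercivity depend only on L. Here a(u, u) = ∫(u')² + (2)·∫u².
Here c = 2 ≥ 1, so a(u,u) = ∫(u')² + c∫u² ≥ ∫(u')² + ∫u² = ||u||_{H^1}², i.e. α = 1 works. No larger α is possible: a(u,u) ≥ α||u||_{H^1}² means (1−α)∫(u')² ≥ (α−c)∫u², and for the modes u_n = sin(nπ(x−x₀)/L) (x₀ the left endpoint) one has ∫u_n²/∫(u_n')² = (L/(nπ))² → 0, so a(u_n,u_n)/||u_n||_{H^1}² → 1. Hence the optimal constant is α = 1.
Therefore α = 1.


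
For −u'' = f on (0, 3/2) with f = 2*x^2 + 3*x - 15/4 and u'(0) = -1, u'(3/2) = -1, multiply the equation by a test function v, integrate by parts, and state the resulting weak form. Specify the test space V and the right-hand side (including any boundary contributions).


V = H^1(0, 3/2) (v unrestricted at boundary; u is determined up to an additive constant); weak form: ∫_0^3/2 u'v' dx = ∫_0^3/2 (2*x^2 + 3*x - 15/4) v dx − v(3/2) + v(0) for all v ∈ V.

Multiply both sides by a test function v and integrate from 0 to 3/2:
  ∫_0^3/2 −u''(x) v(x) dx = ∫_0^3/2 f(x) v(x) dx.
Integrate the LHS by parts once:
  ∫_0^3/2 −u'' v dx = −[u'(x) v(x)]_0^3/2 + ∫_0^3/2 u'(x) v'(x) dx.
Thus ∫_0^3/2 u'(x) v'(x) dx = ∫_0^3/2 f(x) v(x) dx + [u'(x) v(x)]_0^3/2.
Choose V so that boundary terms are either known or forced to vanish.
u has inhomogeneous Neumann u'(0) = -1, u'(3/2) = -1. [u' v]_0^3/2 = (-1)·v(3/2) − (-1)·v(0) = − v(3/2) + v(0). Take V = H^1(0, 3/2); boundary term becomes part of RHS.
Weak formulation: find u (satisfying any essential BC) such that ∫_0^3/2 u'(x) v'(x) dx = ∫_0^3/2 f v dx − v(3/2) + v(0) for all v ∈ V (Neumann data are natural BCs: they enter the RHS as boundary terms).
Substituting f(x) = 2*x^2 + 3*x - 15/4, the right-hand side is ∫_0^3/2 (2*x^2 + 3*x - 15/4) v dx − v(3/2) + v(0).
Compatibility check (pure Neumann): taking v ≡ 1 ∈ V gives 0 = ∫_0^3/2 f dx + (-1) − (-1), i.e. ∫_0^3/2 f dx must equal u'(0) − u'(3/2) = 0. Indeed ∫_0^3/2 (2*x^2 + 3*x - 15/4) dx = 0, so the data are compatible. The solution is then unique only up to an additive constant (fix it e.g. by requiring ∫_0^3/2 u dx = 0).


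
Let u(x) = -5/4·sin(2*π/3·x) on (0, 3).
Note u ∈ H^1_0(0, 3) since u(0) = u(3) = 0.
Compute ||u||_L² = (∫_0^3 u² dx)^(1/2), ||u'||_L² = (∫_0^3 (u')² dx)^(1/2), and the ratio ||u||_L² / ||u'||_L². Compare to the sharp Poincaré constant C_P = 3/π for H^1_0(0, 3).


||u||_L² / ||u'||_L² = 3/(2*π) < C_P = 3/π.

u(x) = -5/4·sin(2*π/3·x), so u'(x) = -5*π*cos(2*π*x/3)/6.
Writing u(x) = A·sin(kπx/L) with A = -5/4 and k = 2, use ∫_0^L sin²(kπx/L) dx = L/2 and ∫_0^L cos²(kπx/L) dx = L/2.
u² = 25/16·sin²(2*π/3·x) and (u')² = 25*π^2/36·cos²(2*π/3·x), and each of sin², cos² integrates to L/2 = 3/2 over (0, 3).
∫_0^3 u² dx = 75/32, so ||u||_L² = 5*sqrt(6)/8.
∫_0^3 (u')² dx = 25*π^2/24, so ||u'||_L² = 5*sqrt(6)*π/12.
Ratio ||u||_L² / ||u'||_L² = 3/(2*π).
Sharp Poincaré constant on H^1_0(0, 3) is C_P = L/π = 3/π, achieved by sin(π/3·x).
This is the k = 2 harmonic; the ratio L/(kπ) is strictly less than C_P = L/π, consistent with the sharp inequality ||u||_L² ≤ C_P ||u'||_L².


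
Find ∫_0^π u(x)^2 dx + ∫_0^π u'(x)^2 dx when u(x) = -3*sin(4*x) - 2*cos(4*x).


||u||_{H^1(0,π)}^2 = 221*π/2

u'(x) = 8*sin(4*x) - 12*cos(4*x).
Expand u² and (u')² and integrate term by term on (0, π), using: for integers n ≥ 1, ∫_0^π sin²(nx) dx = ∫_0^π cos²(nx) dx = π/2; for n ≠ n', ∫_0^π sin(nx)sin(n'x) dx = ∫_0^π cos(nx)cos(n'x) dx = 0; and by product-to-sum, ∫_0^π sin(nx)cos(n'x) dx = ½∫_0^π [sin((n+n')x) + sin((n−n')x)] dx, which is 0 when n+n' is even and 2n/(n²−n'²) when n+n' is odd (it need not vanish on (0, π)).
  u² squared terms: (-3)²·∫sin(4x)² dx = 9·π/2 = 9*π/2;  (-2)²·∫cos(4x)² dx = 4·π/2 = 2*π.
  u² cross terms: 2·(-3)·(-2)·∫sin(4x)·cos(4x) dx = 12·(0) = 0.
  So ∫_0^π u² dx = 9*π/2 + 2*π + 0 = 13*π/2.
  (u')² squared terms: (-12)²·∫cos(4x)² dx = 144·π/2 = 72*π;  (8)²·∫sin(4x)² dx = 64·π/2 = 32*π.
  (u')² cross terms: 2·(-12)·(8)·∫cos(4x)·sin(4x) dx = -192·(0) = 0.
  So ∫_0^π (u')² dx = 72*π + 32*π + 0 = 104*π.
||u||_{H^1}^2 = (13*π/2) + (104*π) = 221*π/2.


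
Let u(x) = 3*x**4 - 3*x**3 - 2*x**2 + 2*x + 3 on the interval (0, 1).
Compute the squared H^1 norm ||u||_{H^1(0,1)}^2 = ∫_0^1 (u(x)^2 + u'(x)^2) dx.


||u||_{H^1}^2 = 929/84

The H^1 norm (squared) on an interval (0, L) is
  ||u||_{H^1}^2 = ∫_0^L u(x)^2 dx + ∫_0^L u'(x)^2 dx.
Compute u'(x) = 12*x**3 - 9*x**2 - 4*x + 2.
Then u(x)^2 = 9*x**8 - 18*x**7 - 3*x**6 + 24*x**5 + 10*x**4 - 26*x**3 - 8*x**2 + 12*x + 9 and u'(x)^2 = 144*x**6 - 216*x**5 - 15*x**4 + 120*x**3 - 20*x**2 - 16*x + 4.
Integrate each monomial from 0 to 1 using ∫_0^1 c·x^n dx = c·1^(n+1)/(n+1):
  ∫_0^1 u(x)^2 dx = ∫_0^1 (9*x^8 - 18*x^7 - 3*x^6 + 24*x^5 + 10*x^4 - 26*x^3 - 8*x^2 + 12*x + 9) dx. Term by term:
    ∫_0^1 9*x^8 dx = 1;  ∫_0^1 -18*x^7 dx = -9/4;  ∫_0^1 -3*x^6 dx = -3/7;
    ∫_0^1 24*x^5 dx = 4;  ∫_0^1 10*x^4 dx = 2;  ∫_0^1 -26*x^3 dx = -13/2;
    ∫_0^1 -8*x^2 dx = -8/3;  ∫_0^1 12*x dx = 6;  ∫_0^1 9 dx = 9.
  Sum: 1 − 9/4 − 3/7 + 4 + 2 − 13/2 − 8/3 + 6 + 9 = 853/84.
  ∫_0^1 u'(x)^2 dx = ∫_0^1 (144*x^6 - 216*x^5 - 15*x^4 + 120*x^3 - 20*x^2 - 16*x + 4) dx. Term by term:
    ∫_0^1 144*x^6 dx = 144/7;  ∫_0^1 -216*x^5 dx = -36;  ∫_0^1 -15*x^4 dx = -3;
    ∫_0^1 120*x^3 dx = 30;  ∫_0^1 -20*x^2 dx = -20/3;  ∫_0^1 -16*x dx = -8;
    ∫_0^1 4 dx = 4.
  Sum: 144/7 − 36 − 3 + 30 − 20/3 − 8 + 4 = 19/21.
Adding: ||u||_{H^1}^2 = 853/84 + 19/21 = 929/84.


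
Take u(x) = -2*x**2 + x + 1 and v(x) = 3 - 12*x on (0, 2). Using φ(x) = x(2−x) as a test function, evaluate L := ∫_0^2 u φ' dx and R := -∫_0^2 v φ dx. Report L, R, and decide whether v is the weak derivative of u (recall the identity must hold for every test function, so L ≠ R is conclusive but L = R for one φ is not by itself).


LHS = 4, RHS = 12. No, v is not the weak derivative of u.

u(x) = -2*x**2 + x + 1, classical derivative u'(x) = 1 - 4*x.
φ(x) = x(2−x), so φ'(x) = 2 - 2*x.
Note φ(0) = φ(2) = 0, so the boundary term u·φ vanishes.
LHS = ∫_0^2 u(x) φ'(x) dx = ∫_0^2 (4*x^3 - 6*x^2 + 2) dx. Term by term:
  ∫_0^2 4*x^3 dx = 16;  ∫_0^2 -6*x^2 dx = -16;  ∫_0^2 2 dx = 4.
Sum: 16 − 16 + 4 = 4.
So LHS = 4.
∫_0^2 v(x) φ(x) dx = ∫_0^2 (12*x^3 - 27*x^2 + 6*x) dx. Term by term:
  ∫_0^2 12*x^3 dx = 48;  ∫_0^2 -27*x^2 dx = -72;  ∫_0^2 6*x dx = 12.
Sum: 48 − 72 + 12 = -12.
So RHS = -∫_0^2 v(x) φ(x) dx = 12.
LHS − RHS = -8 ≠ 0, so the identity fails.
(For a valid weak derivative the identity must hold for EVERY test function, in particular this one. The failure shows v is NOT the weak derivative of u.)
Correct weak derivative would be u'(x) = 1 - 4*x.


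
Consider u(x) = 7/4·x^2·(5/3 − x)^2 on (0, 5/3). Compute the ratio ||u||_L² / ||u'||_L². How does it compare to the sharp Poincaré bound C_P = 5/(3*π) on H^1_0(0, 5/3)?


||u||_L² / ||u'||_L² = 5*sqrt(3)/18 < C_P = 5/(3*π).

u(x) = 7/4·x^2·(5/3 − x)^2, so u'(x) = 7*x*(3*x - 5)*(6*x - 5)/18.
u(x) = 7/4·x^2·(5/3 − x)^2 vanishes at x = 0 and x = 5/3, so u ∈ H^1_0(0, 5/3). Differentiate via the product rule and integrate the resulting polynomials term by term.
  ∫_0^5/3 u² dx = ∫_0^5/3 (49*x^8/16 - 245*x^7/12 + 1225*x^6/24 - 6125*x^5/108 + 30625*x^4/1296) dx. Term by term:
    ∫_0^5/3 49*x^8/16 dx = 95703125/2834352;  ∫_0^5/3 -245*x^7/12 dx = -95703125/629856;  ∫_0^5/3 1225*x^6/24 dx = 13671875/52488;
    ∫_0^5/3 -6125*x^5/108 dx = -95703125/472392;  ∫_0^5/3 30625*x^4/1296 dx = 19140625/314928.
  Sum: 95703125/2834352 − 95703125/629856 + 13671875/52488 − 95703125/472392 + 19140625/314928 = 2734375/5668704.
  ∫_0^5/3 (u')² dx = ∫_0^5/3 (49*x^6 - 245*x^5 + 15925*x^4/36 - 6125*x^3/18 + 30625*x^2/324) dx. Term by term:
    ∫_0^5/3 49*x^6 dx = 546875/2187;  ∫_0^5/3 -245*x^5 dx = -3828125/4374;  ∫_0^5/3 15925*x^4/36 dx = 9953125/8748;
    ∫_0^5/3 -6125*x^3/18 dx = -3828125/5832;  ∫_0^5/3 30625*x^2/324 dx = 3828125/26244.
  Sum: 546875/2187 − 3828125/4374 + 9953125/8748 − 3828125/5832 + 3828125/26244 = 109375/52488.
∫_0^5/3 u² dx = 2734375/5668704, so ||u||_L² = 625*sqrt(42)/5832.
∫_0^5/3 (u')² dx = 109375/52488, so ||u'||_L² = 125*sqrt(14)/324.
Ratio ||u||_L² / ||u'||_L² = 5*sqrt(3)/18.
Sharp Poincaré constant on H^1_0(0, 5/3) is C_P = L/π = 5/(3*π), achieved by sin(3*π/5·x).
A polynomial bump cannot attain the sharp Poincaré constant (only the first sine eigenfunction does), so the ratio is strictly less than C_P, consistent with ||u||_L² ≤ C_P ||u'||_L².


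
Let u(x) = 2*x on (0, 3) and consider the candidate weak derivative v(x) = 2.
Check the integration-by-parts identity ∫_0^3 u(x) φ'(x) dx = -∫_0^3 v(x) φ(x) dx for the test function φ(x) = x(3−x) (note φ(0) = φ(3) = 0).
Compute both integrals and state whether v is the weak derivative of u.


LHS = -9, RHS = -9. Yes, v = u' weakly.

u(x) = 2*x, classical derivative u'(x) = 2.
φ(x) = x(3−x), so φ'(x) = 3 - 2*x.
Note φ(0) = φ(3) = 0, so the boundary term u·φ vanishes.
LHS = ∫_0^3 u(x) φ'(x) dx = ∫_0^3 (-4*x^2 + 6*x) dx. Term by term:
  ∫_0^3 -4*x^2 dx = -36;  ∫_0^3 6*x dx = 27.
Sum: -36 + 27 = -9.
So LHS = -9.
∫_0^3 v(x) φ(x) dx = ∫_0^3 (-2*x^2 + 6*x) dx. Term by term:
  ∫_0^3 -2*x^2 dx = -18;  ∫_0^3 6*x dx = 27.
Sum: -18 + 27 = 9.
So RHS = -∫_0^3 v(x) φ(x) dx = -9.
LHS = RHS, so the identity holds for this test φ.
Moreover u is smooth here and v(x) = u'(x) = 2 pointwise, so the identity holds for every test function. Hence v is the weak derivative of u.


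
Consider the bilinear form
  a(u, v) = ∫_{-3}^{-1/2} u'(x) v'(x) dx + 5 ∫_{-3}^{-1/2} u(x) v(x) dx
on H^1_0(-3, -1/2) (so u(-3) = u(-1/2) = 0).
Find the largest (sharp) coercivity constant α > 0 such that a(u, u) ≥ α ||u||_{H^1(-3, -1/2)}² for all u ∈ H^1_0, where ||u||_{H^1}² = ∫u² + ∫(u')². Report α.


α = 1

Coercivity of a(·,·) on H^1_0(-3, -1/2) means a(u, u) ≥ α ||u||_{H^1}² for every u ∈ H^1_0.
The interval has length L = 5/2, and Poincaré/coercivity depend only on L. Here a(u, u) = ∫(u')² + (5)·∫u².
Here c = 5 ≥ 1, so a(u,u) = ∫(u')² + c∫u² ≥ ∫(u')² + ∫u² = ||u||_{H^1}², i.e. α = 1 works. No larger α is possible: a(u,u) ≥ α||u||_{H^1}² means (1−α)∫(u')² ≥ (α−c)∫u², and for the modes u_n = sin(nπ(x−x₀)/L) (x₀ the left endpoint) one has ∫u_n²/∫(u_n')² = (L/(nπ))² → 0, so a(u_n,u_n)/||u_n||_{H^1}² → 1. Hence the optimal constant is α = 1.
Therefore α = 1.


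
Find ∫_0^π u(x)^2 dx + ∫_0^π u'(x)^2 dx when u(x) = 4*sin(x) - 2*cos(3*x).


||u||_{H^1(0,π)}^2 = 36*π

u'(x) = 6*sin(3*x) + 4*cos(x).
Expand u² and (u')² and integrate term by term on (0, π), using: for integers n ≥ 1, ∫_0^π sin²(nx) dx = ∫_0^π cos²(nx) dx = π/2; for n ≠ n', ∫_0^π sin(nx)sin(n'x) dx = ∫_0^π cos(nx)cos(n'x) dx = 0; and by product-to-sum, ∫_0^π sin(nx)cos(n'x) dx = ½∫_0^π [sin((n+n')x) + sin((n−n')x)] dx, which is 0 when n+n' is even and 2n/(n²−n'²) when n+n' is odd (it need not vanish on (0, π)).
  u² squared terms: (-2)²·∫cos(3x)² dx = 4·π/2 = 2*π;  (4)²·∫sin(x)² dx = 16·π/2 = 8*π.
  u² cross terms: 2·(-2)·(4)·∫cos(3x)·sin(x) dx = -16·(0) = 0.
  So ∫_0^π u² dx = 2*π + 8*π + 0 = 10*π.
  (u')² squared terms: (4)²·∫cos(x)² dx = 16·π/2 = 8*π;  (6)²·∫sin(3x)² dx = 36·π/2 = 18*π.
  (u')² cross terms: 2·(4)·(6)·∫cos(x)·sin(3x) dx = 48·(0) = 0.
  So ∫_0^π (u')² dx = 8*π + 18*π + 0 = 26*π.
||u||_{H^1}^2 = (10*π) + (26*π) = 36*π.


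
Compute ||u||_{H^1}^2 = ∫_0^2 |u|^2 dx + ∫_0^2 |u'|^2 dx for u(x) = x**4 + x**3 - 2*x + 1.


||u||_{H^1}^2 = 193582/315

The H^1 norm (squared) on an interval (0, L) is
  ||u||_{H^1}^2 = ∫_0^L u(x)^2 dx + ∫_0^L u'(x)^2 dx.
Compute u'(x) = 4*x**3 + 3*x**2 - 2.
Then u(x)^2 = x**8 + 2*x**7 + x**6 - 4*x**5 - 2*x**4 + 2*x**3 + 4*x**2 - 4*x + 1 and u'(x)^2 = 16*x**6 + 24*x**5 + 9*x**4 - 16*x**3 - 12*x**2 + 4.
Integrate each monomial from 0 to 2 using ∫_0^2 c·x^n dx = c·2^(n+1)/(n+1):
  ∫_0^2 u(x)^2 dx = ∫_0^2 (x^8 + 2*x^7 + x^6 - 4*x^5 - 2*x^4 + 2*x^3 + 4*x^2 - 4*x + 1) dx. Term by term:
    ∫_0^2 x^8 dx = 512/9;  ∫_0^2 2*x^7 dx = 64;  ∫_0^2 x^6 dx = 128/7;
    ∫_0^2 -4*x^5 dx = -128/3;  ∫_0^2 -2*x^4 dx = -64/5;  ∫_0^2 2*x^3 dx = 8;
    ∫_0^2 4*x^2 dx = 32/3;  ∫_0^2 -4*x dx = -8;  ∫_0^2 1 dx = 2.
  Sum: 512/9 + 64 + 128/7 − 128/3 − 64/5 + 8 + 32/3 − 8 + 2 = 30358/315.
  ∫_0^2 u'(x)^2 dx = ∫_0^2 (16*x^6 + 24*x^5 + 9*x^4 - 16*x^3 - 12*x^2 + 4) dx. Term by term:
    ∫_0^2 16*x^6 dx = 2048/7;  ∫_0^2 24*x^5 dx = 256;  ∫_0^2 9*x^4 dx = 288/5;
    ∫_0^2 -16*x^3 dx = -64;  ∫_0^2 -12*x^2 dx = -32;  ∫_0^2 4 dx = 8.
  Sum: 2048/7 + 256 + 288/5 − 64 − 32 + 8 = 18136/35.
Adding: ||u||_{H^1}^2 = 30358/315 + 18136/35 = 193582/315.


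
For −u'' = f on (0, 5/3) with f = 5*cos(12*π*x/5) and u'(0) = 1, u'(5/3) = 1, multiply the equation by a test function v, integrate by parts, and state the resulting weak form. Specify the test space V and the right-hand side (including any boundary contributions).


V = H^1(0, 5/3) (v unrestricted at boundary; u is determined up to an additive constant); weak form: ∫_0^5/3 u'v' dx = ∫_0^5/3 (5*cos(12*π*x/5)) v dx + v(5/3) − v(0) for all v ∈ V.

Multiply both sides by a test function v and integrate from 0 to 5/3:
  ∫_0^5/3 −u''(x) v(x) dx = ∫_0^5/3 f(x) v(x) dx.
Integrate the LHS by parts once:
  ∫_0^5/3 −u'' v dx = −[u'(x) v(x)]_0^5/3 + ∫_0^5/3 u'(x) v'(x) dx.
Thus ∫_0^5/3 u'(x) v'(x) dx = ∫_0^5/3 f(x) v(x) dx + [u'(x) v(x)]_0^5/3.
Choose V so that boundary terms are either known or forced to vanish.
u has inhomogeneous Neumann u'(0) = 1, u'(5/3) = 1. [u' v]_0^5/3 = (1)·v(5/3) − (1)·v(0) = v(5/3) − v(0). Take V = H^1(0, 5/3); boundary term becomes part of RHS.
Weak formulation: find u (satisfying any essential BC) such that ∫_0^5/3 u'(x) v'(x) dx = ∫_0^5/3 f v dx + v(5/3) − v(0) for all v ∈ V (Neumann data are natural BCs: they enter the RHS as boundary terms).
Substituting f(x) = 5*cos(12*π*x/5), the right-hand side is ∫_0^5/3 (5*cos(12*π*x/5)) v dx + v(5/3) − v(0).
Compatibility check (pure Neumann): taking v ≡ 1 ∈ V gives 0 = ∫_0^5/3 f dx + (1) − (1), i.e. ∫_0^5/3 f dx must equal u'(0) − u'(5/3) = 0. Indeed ∫_0^5/3 (5*cos(12*π*x/5)) dx = 0, so the data are compatible. The solution is then unique only up to an additive constant (fix it e.g. by requiring ∫_0^5/3 u dx = 0).


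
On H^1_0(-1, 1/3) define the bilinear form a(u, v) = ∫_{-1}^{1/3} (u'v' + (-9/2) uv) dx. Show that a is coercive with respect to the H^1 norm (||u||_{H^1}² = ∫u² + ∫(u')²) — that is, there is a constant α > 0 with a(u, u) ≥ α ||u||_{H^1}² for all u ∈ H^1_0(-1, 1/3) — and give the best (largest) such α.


α = 9*(-8 + π^2)/(16 + 9*π^2)

Coercivity of a(·,·) on H^1_0(-1, 1/3) means a(u, u) ≥ α ||u||_{H^1}² for every u ∈ H^1_0.
The interval has length L = 4/3, and Poincaré/coercivity depend only on L. Here a(u, u) = ∫(u')² + (-9/2)·∫u².
Here c = -9/2 < 0 with |c| < (π/L)² = 9*π^2/16, so coercivity still holds. The condition a(u,u) ≥ α||u||_{H^1}² reads (1−α)∫(u')² ≥ (α−c)∫u². Any admissible α is ≤ 1 (rapidly oscillating u have ∫u²/∫(u')² → 0), and α = 1 would force 0 ≥ (1−c)∫u², impossible since c < 1; so 1−α > 0. By the sharp Poincaré inequality on H^1_0 of an interval of length L, ∫(u')² ≥ (π/L)²∫u² with equality for the first sine mode sin(π(x−x₀)/L) (x₀ the left endpoint), so the inequality holds for all u iff (1−α)(π/L)² ≥ α − c, i.e. α ≤ ((π/L)² + c)/((π/L)² + 1) = (1 + c(L/π)²)/(1 + (L/π)²). (Direct route, valid since c ≤ 0: Poincaré gives c∫u² ≥ c(L/π)²∫(u')², so a(u,u) ≥ (1 + c(L/π)²)∫(u')², while ||u||_{H^1}² ≤ (1 + (L/π)²)∫(u')²; dividing yields the same α.) With (π/L)² = 9*π^2/16 and c = -9/2, the largest admissible constant is α = ((π/L)² + c)/((π/L)² + 1).
Simplifying, α = 9*(-8 + π^2)/(16 + 9*π^2).


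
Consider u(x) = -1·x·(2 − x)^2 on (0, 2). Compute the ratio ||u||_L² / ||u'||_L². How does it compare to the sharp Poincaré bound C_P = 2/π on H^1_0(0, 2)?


||u||_L² / ||u'||_L² = sqrt(14)/7 < C_P = 2/π.

u(x) = -1·x·(2 − x)^2, so u'(x) = (2 - 3*x)*(x - 2).
u(x) = -1·x·(2 − x)^2 vanishes at x = 0 and x = 2, so u ∈ H^1_0(0, 2). Differentiate via the product rule and integrate the resulting polynomials term by term.
  ∫_0^2 u² dx = ∫_0^2 (x^6 - 8*x^5 + 24*x^4 - 32*x^3 + 16*x^2) dx. Term by term:
    ∫_0^2 x^6 dx = 128/7;  ∫_0^2 -8*x^5 dx = -256/3;  ∫_0^2 24*x^4 dx = 768/5;
    ∫_0^2 -32*x^3 dx = -128;  ∫_0^2 16*x^2 dx = 128/3.
  Sum: 128/7 − 256/3 + 768/5 − 128 + 128/3 = 128/105.
  ∫_0^2 (u')² dx = ∫_0^2 (9*x^4 - 48*x^3 + 88*x^2 - 64*x + 16) dx. Term by term:
    ∫_0^2 9*x^4 dx = 288/5;  ∫_0^2 -48*x^3 dx = -192;  ∫_0^2 88*x^2 dx = 704/3;
    ∫_0^2 -64*x dx = -128;  ∫_0^2 16 dx = 32.
  Sum: 288/5 − 192 + 704/3 − 128 + 32 = 64/15.
∫_0^2 u² dx = 128/105, so ||u||_L² = 8*sqrt(210)/105.
∫_0^2 (u')² dx = 64/15, so ||u'||_L² = 8*sqrt(15)/15.
Ratio ||u||_L² / ||u'||_L² = sqrt(14)/7.
Sharp Poincaré constant on H^1_0(0, 2) is C_P = L/π = 2/π, achieved by sin(π/2·x).
A polynomial bump cannot attain the sharp Poincaré constant (only the first sine eigenfunction does), so the ratio is strictly less than C_P, consistent with ||u||_L² ≤ C_P ||u'||_L².


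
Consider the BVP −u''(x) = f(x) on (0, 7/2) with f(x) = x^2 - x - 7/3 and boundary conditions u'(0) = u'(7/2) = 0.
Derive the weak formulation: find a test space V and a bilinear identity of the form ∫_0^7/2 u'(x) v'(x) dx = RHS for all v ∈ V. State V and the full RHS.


V = H^1(0, 7/2) (no boundary constraint on v; u is determined up to an additive constant); weak form: ∫_0^7/2 u'v' dx = ∫_0^7/2 (x^2 - x - 7/3) v dx for all v ∈ V.

Multiply both sides by a test function v and integrate from 0 to 7/2:
  ∫_0^7/2 −u''(x) v(x) dx = ∫_0^7/2 f(x) v(x) dx.
Integrate the LHS by parts once:
  ∫_0^7/2 −u'' v dx = −[u'(x) v(x)]_0^7/2 + ∫_0^7/2 u'(x) v'(x) dx.
Thus ∫_0^7/2 u'(x) v'(x) dx = ∫_0^7/2 f(x) v(x) dx + [u'(x) v(x)]_0^7/2.
Choose V so that boundary terms are either known or forced to vanish.
u has homogeneous Neumann: u'(0) = u'(7/2) = 0. So [u' v]_0^7/2 = 0·v(7/2) − 0·v(0) = 0 for any v; take V = H^1(0, 7/2).
Weak formulation: find u (satisfying any essential BC) such that ∫_0^7/2 u'(x) v'(x) dx = ∫_0^7/2 f v dx for all v ∈ V (homogeneous Neumann, so boundary terms vanish).
Substituting f(x) = x^2 - x - 7/3, the right-hand side is ∫_0^7/2 (x^2 - x - 7/3) v dx.
Compatibility check (pure Neumann): taking v ≡ 1 ∈ V gives 0 = ∫_0^7/2 f dx + (0) − (0), i.e. ∫_0^7/2 f dx must equal u'(0) − u'(7/2) = 0. Indeed ∫_0^7/2 (x^2 - x - 7/3) dx = 0, so the data are compatible. The solution is then unique only up to an additive constant (fix it e.g. by requiring ∫_0^7/2 u dx = 0).


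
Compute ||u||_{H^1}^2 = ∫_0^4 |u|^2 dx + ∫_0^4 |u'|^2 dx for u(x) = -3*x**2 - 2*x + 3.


||u||_{H^1}^2 = 48428/15

The H^1 norm (squared) on an interval (0, L) is
  ||u||_{H^1}^2 = ∫_0^L u(x)^2 dx + ∫_0^L u'(x)^2 dx.
Compute u'(x) = -6*x - 2.
Then u(x)^2 = 9*x**4 + 12*x**3 - 14*x**2 - 12*x + 9 and u'(x)^2 = 36*x**2 + 24*x + 4.
Integrate each monomial from 0 to 4 using ∫_0^4 c·x^n dx = c·4^(n+1)/(n+1):
  ∫_0^4 u(x)^2 dx = ∫_0^4 (9*x^4 + 12*x^3 - 14*x^2 - 12*x + 9) dx. Term by term:
    ∫_0^4 9*x^4 dx = 9216/5;  ∫_0^4 12*x^3 dx = 768;  ∫_0^4 -14*x^2 dx = -896/3;
    ∫_0^4 -12*x dx = -96;  ∫_0^4 9 dx = 36.
  Sum: 9216/5 + 768 − 896/3 − 96 + 36 = 33788/15.
  ∫_0^4 u'(x)^2 dx = ∫_0^4 (36*x^2 + 24*x + 4) dx. Term by term:
    ∫_0^4 36*x^2 dx = 768;  ∫_0^4 24*x dx = 192;  ∫_0^4 4 dx = 16.
  Sum: 768 + 192 + 16 = 976.
Adding: ||u||_{H^1}^2 = 33788/15 + 976 = 48428/15.


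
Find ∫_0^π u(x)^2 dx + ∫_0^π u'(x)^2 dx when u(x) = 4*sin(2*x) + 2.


||u||_{H^1(0,π)}^2 = 44*π

u'(x) = 8*cos(2*x).
Expand u² and (u')² and integrate term by term on (0, π), using: for integers n ≥ 1, ∫_0^π sin²(nx) dx = ∫_0^π cos²(nx) dx = π/2; for n ≠ n', ∫_0^π sin(nx)sin(n'x) dx = ∫_0^π cos(nx)cos(n'x) dx = 0; and by product-to-sum, ∫_0^π sin(nx)cos(n'x) dx = ½∫_0^π [sin((n+n')x) + sin((n−n')x)] dx, which is 0 when n+n' is even and 2n/(n²−n'²) when n+n' is odd (it need not vanish on (0, π)). For the constant mode: ∫_0^π 1 dx = π, ∫_0^π cos(nx) dx = 0, ∫_0^π sin(nx) dx = (1−(−1)^n)/n.
  u² squared terms: (2)²·∫1 dx = 4·π = 4*π;  (4)²·∫sin(2x)² dx = 16·π/2 = 8*π.
  u² cross terms: 2·(2)·(4)·∫1·sin(2x) dx = 16·(0) = 0.
  So ∫_0^π u² dx = 4*π + 8*π + 0 = 12*π.
  (u')² squared terms: (8)²·∫cos(2x)² dx = 64·π/2 = 32*π.
  So ∫_0^π (u')² dx = 32*π.
||u||_{H^1}^2 = (12*π) + (32*π) = 44*π.


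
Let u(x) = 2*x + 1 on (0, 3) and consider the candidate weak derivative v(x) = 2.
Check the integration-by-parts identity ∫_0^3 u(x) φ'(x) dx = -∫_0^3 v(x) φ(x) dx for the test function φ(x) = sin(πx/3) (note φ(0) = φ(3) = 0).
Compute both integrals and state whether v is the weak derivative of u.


LHS = -12/π, RHS = -12/π. Yes, v = u' weakly.

u(x) = 2*x + 1, classical derivative u'(x) = 2.
φ(x) = sin(πx/3), so φ'(x) = π*cos(π*x/3)/3.
Note φ(0) = φ(3) = 0, so the boundary term u·φ vanishes.
LHS = ∫_0^3 u(x) φ'(x) dx = ∫_0^3 (2*π*x*cos(π*x/3)/3 + π*cos(π*x/3)/3) dx. Term by term:
  ∫_0^3 π*cos(π*x/3)/3 dx = 0;  ∫_0^3 2*π*x*cos(π*x/3)/3 dx = -12/π.
Sum: 0 − 12/π = -12/π.
So LHS = -12/π.
∫_0^3 v(x) φ(x) dx = ∫_0^3 (2*sin(π*x/3)) dx. Term by term:
  ∫_0^3 2*sin(π*x/3) dx = 12/π.
So RHS = -∫_0^3 v(x) φ(x) dx = -12/π.
LHS = RHS, so the identity holds for this test φ.
Moreover u is smooth here and v(x) = u'(x) = 2 pointwise, so the identity holds for every test function. Hence v is the weak derivative of u.


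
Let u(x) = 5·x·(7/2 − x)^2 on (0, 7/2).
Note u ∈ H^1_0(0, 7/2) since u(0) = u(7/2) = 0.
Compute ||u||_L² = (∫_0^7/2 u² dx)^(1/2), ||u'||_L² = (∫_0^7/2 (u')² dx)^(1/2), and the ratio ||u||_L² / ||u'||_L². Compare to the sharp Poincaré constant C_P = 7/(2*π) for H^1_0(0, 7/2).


||u||_L² / ||u'||_L² = sqrt(14)/4 < C_P = 7/(2*π).

u(x) = 5·x·(7/2 − x)^2, so u'(x) = 15*x^2 - 70*x + 245/4.
u(x) = 5·x·(7/2 − x)^2 vanishes at x = 0 and x = 7/2, so u ∈ H^1_0(0, 7/2). Differentiate via the product rule and integrate the resulting polynomials term by term.
  ∫_0^7/2 u² dx = ∫_0^7/2 (25*x^6 - 350*x^5 + 3675*x^4/2 - 8575*x^3/2 + 60025*x^2/16) dx. Term by term:
    ∫_0^7/2 25*x^6 dx = 2941225/128;  ∫_0^7/2 -350*x^5 dx = -20588575/192;  ∫_0^7/2 3675*x^4/2 dx = 12353145/64;
    ∫_0^7/2 -8575*x^3/2 dx = -20588575/128;  ∫_0^7/2 60025*x^2/16 dx = 20588575/384.
  Sum: 2941225/128 − 20588575/192 + 12353145/64 − 20588575/128 + 20588575/384 = 588245/384.
  ∫_0^7/2 (u')² dx = ∫_0^7/2 (225*x^4 - 2100*x^3 + 13475*x^2/2 - 8575*x + 60025/16) dx. Term by term:
    ∫_0^7/2 225*x^4 dx = 756315/32;  ∫_0^7/2 -2100*x^3 dx = -1260525/16;  ∫_0^7/2 13475*x^2/2 dx = 4621925/48;
    ∫_0^7/2 -8575*x dx = -420175/8;  ∫_0^7/2 60025/16 dx = 420175/32.
  Sum: 756315/32 − 1260525/16 + 4621925/48 − 420175/8 + 420175/32 = 84035/48.
∫_0^7/2 u² dx = 588245/384, so ||u||_L² = 343*sqrt(30)/48.
∫_0^7/2 (u')² dx = 84035/48, so ||u'||_L² = 49*sqrt(105)/12.
Ratio ||u||_L² / ||u'||_L² = sqrt(14)/4.
Sharp Poincaré constant on H^1_0(0, 7/2) is C_P = L/π = 7/(2*π), achieved by sin(2*π/7·x).
A polynomial bump cannot attain the sharp Poincaré constant (only the first sine eigenfunction does), so the ratio is strictly less than C_P, consistent with ||u||_L² ≤ C_P ||u'||_L².


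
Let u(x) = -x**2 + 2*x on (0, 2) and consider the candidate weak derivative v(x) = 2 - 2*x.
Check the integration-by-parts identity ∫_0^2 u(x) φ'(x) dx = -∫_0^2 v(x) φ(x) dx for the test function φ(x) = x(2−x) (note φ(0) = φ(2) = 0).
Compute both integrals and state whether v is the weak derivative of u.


LHS = 0, RHS = 0. Yes, v = u' weakly.

u(x) = -x**2 + 2*x, classical derivative u'(x) = 2 - 2*x.
φ(x) = x(2−x), so φ'(x) = 2 - 2*x.
Note φ(0) = φ(2) = 0, so the boundary term u·φ vanishes.
LHS = ∫_0^2 u(x) φ'(x) dx = ∫_0^2 (2*x^3 - 6*x^2 + 4*x) dx. Term by term:
  ∫_0^2 2*x^3 dx = 8;  ∫_0^2 -6*x^2 dx = -16;  ∫_0^2 4*x dx = 8.
Sum: 8 − 16 + 8 = 0.
So LHS = 0.
∫_0^2 v(x) φ(x) dx = ∫_0^2 (2*x^3 - 6*x^2 + 4*x) dx. Term by term:
  ∫_0^2 2*x^3 dx = 8;  ∫_0^2 -6*x^2 dx = -16;  ∫_0^2 4*x dx = 8.
Sum: 8 − 16 + 8 = 0.
So RHS = -∫_0^2 v(x) φ(x) dx = 0.
LHS = RHS, so the identity holds for this test φ.
Moreover u is smooth here and v(x) = u'(x) = 2 - 2*x pointwise, so the identity holds for every test function. Hence v is the weak derivative of u.


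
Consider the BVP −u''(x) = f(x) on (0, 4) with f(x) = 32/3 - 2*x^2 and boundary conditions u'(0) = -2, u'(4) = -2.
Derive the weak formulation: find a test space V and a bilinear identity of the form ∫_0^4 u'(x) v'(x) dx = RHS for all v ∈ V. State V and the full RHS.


V = H^1(0, 4) (v unrestricted at boundary; u is determined up to an additive constant); weak form: ∫_0^4 u'v' dx = ∫_0^4 (32/3 - 2*x^2) v dx − 2·v(4) + 2·v(0) for all v ∈ V.

Multiply both sides by a test function v and integrate from 0 to 4:
  ∫_0^4 −u''(x) v(x) dx = ∫_0^4 f(x) v(x) dx.
Integrate the LHS by parts once:
  ∫_0^4 −u'' v dx = −[u'(x) v(x)]_0^4 + ∫_0^4 u'(x) v'(x) dx.
Thus ∫_0^4 u'(x) v'(x) dx = ∫_0^4 f(x) v(x) dx + [u'(x) v(x)]_0^4.
Choose V so that boundary terms are either known or forced to vanish.
u has inhomogeneous Neumann u'(0) = -2, u'(4) = -2. [u' v]_0^4 = (-2)·v(4) − (-2)·v(0) = − 2·v(4) + 2·v(0). Take V = H^1(0, 4); boundary term becomes part of RHS.
Weak formulation: find u (satisfying any essential BC) such that ∫_0^4 u'(x) v'(x) dx = ∫_0^4 f v dx − 2·v(4) + 2·v(0) for all v ∈ V (Neumann data are natural BCs: they enter the RHS as boundary terms).
Substituting f(x) = 32/3 - 2*x^2, the right-hand side is ∫_0^4 (32/3 - 2*x^2) v dx − 2·v(4) + 2·v(0).
Compatibility check (pure Neumann): taking v ≡ 1 ∈ V gives 0 = ∫_0^4 f dx + (-2) − (-2), i.e. ∫_0^4 f dx must equal u'(0) − u'(4) = 0. Indeed ∫_0^4 (32/3 - 2*x^2) dx = 0, so the data are compatible. The solution is then unique only up to an additive constant (fix it e.g. by requiring ∫_0^4 u dx = 0).
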